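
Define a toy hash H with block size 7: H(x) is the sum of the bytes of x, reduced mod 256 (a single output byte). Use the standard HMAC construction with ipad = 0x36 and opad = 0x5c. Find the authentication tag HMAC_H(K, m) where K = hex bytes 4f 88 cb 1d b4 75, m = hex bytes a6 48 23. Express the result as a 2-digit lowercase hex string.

97

Key hex bytes 4f 88 cb 1d b4 75 is 6 bytes ≤ B = 7; zero-pad to 7 bytes: K' = 4f 88 cb 1d b4 75 00.
K' ⊕ ipad = 79 be fd 2b 82 43 36.  K' ⊕ opad = 13 d4 97 41 e8 29 5c.
Inner input = (K'⊕ipad) ∥ m = 79 be fd 2b 82 43 36 ∥ a6 48 23.
Inner hash: sum = 121+190+253+43+130+67+54+166+72+35 = 1131; mod 256 = 107 → 6b.
Outer input = (K'⊕opad) ∥ inner = 13 d4 97 41 e8 29 5c ∥ 6b.
Outer hash (tag): sum = 19+212+151+65+232+41+92+107 = 919; mod 256 = 151 → 97.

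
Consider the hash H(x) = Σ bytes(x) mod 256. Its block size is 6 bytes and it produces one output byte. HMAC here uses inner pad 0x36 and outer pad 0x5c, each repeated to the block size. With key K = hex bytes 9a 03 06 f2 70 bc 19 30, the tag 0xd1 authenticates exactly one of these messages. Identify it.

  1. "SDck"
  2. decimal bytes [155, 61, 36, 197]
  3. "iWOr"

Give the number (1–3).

1

Key hex bytes 9a 03 06 f2 70 bc 19 30 is 8 bytes > B = 6, so hash it first: H(key) = 0a, then zero-pad to 6 bytes: K' = 0a 00 00 00 00 00.
K' ⊕ ipad = 3c 36 36 36 36 36; K' ⊕ opad = 56 5c 5c 5c 5c 5c.
m1: inner = H(3c 36 36 36 36 36 53 44 63 6b) = af; tag = H(56 5c 5c 5c 5c 5c af) = d1 ← matches
m2: inner = H(3c 36 36 36 36 36 9b 3d 24 c5) = 0b; tag = H(56 5c 5c 5c 5c 5c 0b) = 2d
m3: inner = H(3c 36 36 36 36 36 69 57 4f 72) = cb; tag = H(56 5c 5c 5c 5c 5c cb) = ed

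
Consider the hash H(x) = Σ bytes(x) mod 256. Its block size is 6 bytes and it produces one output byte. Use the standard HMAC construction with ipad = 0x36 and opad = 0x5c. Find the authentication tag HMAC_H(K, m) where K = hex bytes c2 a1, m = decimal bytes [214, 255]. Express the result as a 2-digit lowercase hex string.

43

Key hex bytes c2 a1 is 2 bytes ≤ B = 6; zero-pad to 6 bytes: K' = c2 a1 00 00 00 00.
K' ⊕ ipad = f4 97 36 36 36 36.  K' ⊕ opad = 9e fd 5c 5c 5c 5c.
Inner input = (K'⊕ipad) ∥ m = f4 97 36 36 36 36 ∥ d6 ff.
Inner hash: sum = 244+151+54+54+54+54+214+255 = 1080; mod 256 = 56 → 38.
Outer input = (K'⊕opad) ∥ inner = 9e fd 5c 5c 5c 5c ∥ 38.
Outer hash (tag): sum = 158+253+92+92+92+92+56 = 835; mod 256 = 67 → 43.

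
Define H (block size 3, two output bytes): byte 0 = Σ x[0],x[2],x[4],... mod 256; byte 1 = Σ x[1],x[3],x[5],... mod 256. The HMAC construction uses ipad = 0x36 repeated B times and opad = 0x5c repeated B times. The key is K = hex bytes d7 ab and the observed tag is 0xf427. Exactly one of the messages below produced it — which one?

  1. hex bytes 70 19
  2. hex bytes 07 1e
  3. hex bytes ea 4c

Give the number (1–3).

1

Key hex bytes d7 ab is 2 bytes ≤ B = 3; zero-pad to 3 bytes: K' = d7 ab 00.
K' ⊕ ipad = e1 9d 36; K' ⊕ opad = 8b f7 5c.
m1: inner = H(e1 9d 36 70 19) = 30 0d; tag = H(8b f7 5c 30 0d) = f427 ← matches
m2: inner = H(e1 9d 36 07 1e) = 35 a4; tag = H(8b f7 5c 35 a4) = 8b2c
m3: inner = H(e1 9d 36 ea 4c) = 63 87; tag = H(8b f7 5c 63 87) = 6e5a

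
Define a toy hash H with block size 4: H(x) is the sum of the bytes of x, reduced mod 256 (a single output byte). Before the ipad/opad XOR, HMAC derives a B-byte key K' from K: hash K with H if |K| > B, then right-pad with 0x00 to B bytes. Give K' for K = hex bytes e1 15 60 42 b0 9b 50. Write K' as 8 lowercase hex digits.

|K| = 7 > B = 4, so first hash the key.
H(K): sum = 225+21+96+66+176+155+80 = 819; mod 256 = 51 → 33.
Zero-pad H(K) = 33 to 4 bytes: K' = 33 00 00 00.

33000000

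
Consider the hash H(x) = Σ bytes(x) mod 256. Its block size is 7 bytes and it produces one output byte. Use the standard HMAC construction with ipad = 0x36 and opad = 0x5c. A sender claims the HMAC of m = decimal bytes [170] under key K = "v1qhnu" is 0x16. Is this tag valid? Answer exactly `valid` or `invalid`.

Key "v1qhnu" = 76 31 71 68 6e 75 is 6 bytes ≤ B = 7; zero-pad to 7 bytes: K' = 76 31 71 68 6e 75 00.
K' ⊕ ipad = 40 07 47 5e 58 43 36; K' ⊕ opad = 2a 6d 2d 34 32 29 5c.
Inner hash: sum = 64+7+71+94+88+67+54+170 = 615; mod 256 = 103 → 67.
Outer hash (recomputed tag): sum = 42+109+45+52+50+41+92+103 = 534; mod 256 = 22 → 16.
Recomputed tag = 16; claimed = 16 → match.

valid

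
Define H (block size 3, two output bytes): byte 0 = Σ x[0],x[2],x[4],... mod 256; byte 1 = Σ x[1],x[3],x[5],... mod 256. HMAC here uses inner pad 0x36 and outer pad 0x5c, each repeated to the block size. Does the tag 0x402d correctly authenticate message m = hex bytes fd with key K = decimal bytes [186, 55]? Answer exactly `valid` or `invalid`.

valid

Key decimal bytes [186, 55] = ba 37 is 2 bytes ≤ B = 3; zero-pad to 3 bytes: K' = ba 37 00.
K' ⊕ ipad = 8c 01 36; K' ⊕ opad = e6 6b 5c.
Inner hash: even-index sum = 194 mod 256 = 194; odd-index sum = 254 mod 256 = 254 → c2 fe.
Outer hash (recomputed tag): even-index sum = 576 mod 256 = 64; odd-index sum = 301 mod 256 = 45 → 40 2d.
Recomputed tag = 402d; claimed = 402d → match.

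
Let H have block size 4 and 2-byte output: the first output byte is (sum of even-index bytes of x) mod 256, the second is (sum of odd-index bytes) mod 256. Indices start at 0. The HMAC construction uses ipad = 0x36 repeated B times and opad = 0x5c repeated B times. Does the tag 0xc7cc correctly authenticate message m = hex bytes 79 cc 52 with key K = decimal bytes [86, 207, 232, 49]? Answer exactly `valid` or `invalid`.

Key decimal bytes [86, 207, 232, 49] = 56 cf e8 31 is exactly B = 4 bytes: K' = 56 cf e8 31.
K' ⊕ ipad = 60 f9 de 07; K' ⊕ opad = 0a 93 b4 6d.
Inner hash: even-index sum = 521 mod 256 = 9; odd-index sum = 460 mod 256 = 204 → 09 cc.
Outer hash (recomputed tag): even-index sum = 199 mod 256 = 199; odd-index sum = 460 mod 256 = 204 → c7 cc.
Recomputed tag = c7cc; claimed = c7cc → match.

valid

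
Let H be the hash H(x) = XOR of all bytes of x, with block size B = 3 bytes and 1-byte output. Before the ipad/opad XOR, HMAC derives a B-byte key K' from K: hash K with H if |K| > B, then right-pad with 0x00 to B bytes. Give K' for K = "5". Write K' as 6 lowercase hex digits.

350000

Key "5" = 35 is 1 byte ≤ B = 3; zero-pad to 3 bytes: K' = 35 00 00.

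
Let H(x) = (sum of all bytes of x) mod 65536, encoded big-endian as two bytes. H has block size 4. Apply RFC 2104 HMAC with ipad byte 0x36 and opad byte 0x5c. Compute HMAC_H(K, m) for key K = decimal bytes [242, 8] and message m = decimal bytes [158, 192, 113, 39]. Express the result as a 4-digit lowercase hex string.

0221

Key decimal bytes [242, 8] = f2 08 is 2 bytes ≤ B = 4; zero-pad to 4 bytes: K' = f2 08 00 00.
K' ⊕ ipad = c4 3e 36 36.  K' ⊕ opad = ae 54 5c 5c.
Inner input = (K'⊕ipad) ∥ m = c4 3e 36 36 ∥ 9e c0 71 27.
Inner hash: sum = 196+62+54+54+158+192+113+39 = 868 → 03 64.
Outer input = (K'⊕opad) ∥ inner = ae 54 5c 5c ∥ 03 64.
Outer hash (tag): sum = 174+84+92+92+3+100 = 545 → 02 21.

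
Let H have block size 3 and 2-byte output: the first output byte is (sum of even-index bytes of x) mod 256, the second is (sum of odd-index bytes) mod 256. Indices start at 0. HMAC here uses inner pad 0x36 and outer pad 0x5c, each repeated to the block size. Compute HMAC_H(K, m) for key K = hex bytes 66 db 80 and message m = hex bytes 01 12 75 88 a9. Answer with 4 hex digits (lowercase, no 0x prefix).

Key hex bytes 66 db 80 is exactly B = 3 bytes: K' = 66 db 80.
K' ⊕ ipad = 50 ed b6.  K' ⊕ opad = 3a 87 dc.
Inner input = (K'⊕ipad) ∥ m = 50 ed b6 ∥ 01 12 75 88 a9.
Inner hash: even-index sum = 416 mod 256 = 160; odd-index sum = 524 mod 256 = 12 → a0 0c.
Outer input = (K'⊕opad) ∥ inner = 3a 87 dc ∥ a0 0c.
Outer hash (tag): even-index sum = 290 mod 256 = 34; odd-index sum = 295 mod 256 = 39 → 22 27.

2227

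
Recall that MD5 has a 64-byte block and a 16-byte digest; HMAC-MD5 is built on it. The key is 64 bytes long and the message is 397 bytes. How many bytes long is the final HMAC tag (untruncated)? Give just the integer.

16

The tag is one MD5 digest: 16 bytes.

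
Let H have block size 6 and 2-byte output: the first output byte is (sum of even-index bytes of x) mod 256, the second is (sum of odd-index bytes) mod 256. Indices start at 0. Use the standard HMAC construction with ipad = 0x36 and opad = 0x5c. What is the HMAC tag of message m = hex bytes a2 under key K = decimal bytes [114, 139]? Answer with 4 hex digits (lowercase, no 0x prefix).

38b8

Key decimal bytes [114, 139] = 72 8b is 2 bytes ≤ B = 6; zero-pad to 6 bytes: K' = 72 8b 00 00 00 00.
K' ⊕ ipad = 44 bd 36 36 36 36.  K' ⊕ opad = 2e d7 5c 5c 5c 5c.
Inner input = (K'⊕ipad) ∥ m = 44 bd 36 36 36 36 ∥ a2.
Inner hash: even-index sum = 338 mod 256 = 82; odd-index sum = 297 mod 256 = 41 → 52 29.
Outer input = (K'⊕opad) ∥ inner = 2e d7 5c 5c 5c 5c ∥ 52 29.
Outer hash (tag): even-index sum = 312 mod 256 = 56; odd-index sum = 440 mod 256 = 184 → 38 b8.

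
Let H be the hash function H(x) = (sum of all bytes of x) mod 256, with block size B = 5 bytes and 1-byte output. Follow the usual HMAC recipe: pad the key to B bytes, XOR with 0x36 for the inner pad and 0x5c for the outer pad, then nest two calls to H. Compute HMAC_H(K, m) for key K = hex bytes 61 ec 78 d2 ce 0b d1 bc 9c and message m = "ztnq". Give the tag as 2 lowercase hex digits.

Key hex bytes 61 ec 78 d2 ce 0b d1 bc 9c is 9 bytes > B = 5, so hash it first: H(key) = 99, then zero-pad to 5 bytes: K' = 99 00 00 00 00.
K' ⊕ ipad = af 36 36 36 36.  K' ⊕ opad = c5 5c 5c 5c 5c.
Inner input = (K'⊕ipad) ∥ m = af 36 36 36 36 ∥ 7a 74 6e 71.
Inner hash: sum = 175+54+54+54+54+122+116+110+113 = 852; mod 256 = 84 → 54.
Outer input = (K'⊕opad) ∥ inner = c5 5c 5c 5c 5c ∥ 54.
Outer hash (tag): sum = 197+92+92+92+92+84 = 649; mod 256 = 137 → 89.

89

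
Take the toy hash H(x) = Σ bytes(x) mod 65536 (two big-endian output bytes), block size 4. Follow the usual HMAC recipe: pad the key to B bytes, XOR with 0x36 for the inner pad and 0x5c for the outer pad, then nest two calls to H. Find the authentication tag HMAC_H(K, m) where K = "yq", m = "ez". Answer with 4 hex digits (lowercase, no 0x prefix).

Key "yq" = 79 71 is 2 bytes ≤ B = 4; zero-pad to 4 bytes: K' = 79 71 00 00.
K' ⊕ ipad = 4f 47 36 36.  K' ⊕ opad = 25 2d 5c 5c.
Inner input = (K'⊕ipad) ∥ m = 4f 47 36 36 ∥ 65 7a.
Inner hash: sum = 79+71+54+54+101+122 = 481 → 01 e1.
Outer input = (K'⊕opad) ∥ inner = 25 2d 5c 5c ∥ 01 e1.
Outer hash (tag): sum = 37+45+92+92+1+225 = 492 → 01 ec.

01ec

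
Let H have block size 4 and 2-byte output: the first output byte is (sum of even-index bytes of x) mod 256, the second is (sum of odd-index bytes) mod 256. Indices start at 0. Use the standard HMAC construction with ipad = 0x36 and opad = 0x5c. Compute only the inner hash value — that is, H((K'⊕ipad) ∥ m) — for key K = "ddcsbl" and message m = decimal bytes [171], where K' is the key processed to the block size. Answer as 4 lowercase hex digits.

00ab

Key "ddcsbl" = 64 64 63 73 62 6c is 6 bytes > B = 4, so hash it first: H(key) = 29 43, then zero-pad to 4 bytes: K' = 29 43 00 00.
K' ⊕ ipad = 1f 75 36 36.
Inner input = 1f 75 36 36 ∥ ab.
Inner hash: even-index sum = 256 mod 256 = 0; odd-index sum = 171 mod 256 = 171 → 00 ab.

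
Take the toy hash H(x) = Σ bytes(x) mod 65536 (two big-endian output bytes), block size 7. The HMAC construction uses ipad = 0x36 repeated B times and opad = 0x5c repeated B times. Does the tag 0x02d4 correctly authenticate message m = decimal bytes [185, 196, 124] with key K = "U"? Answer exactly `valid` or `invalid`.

valid

Key "U" = 55 is 1 byte ≤ B = 7; zero-pad to 7 bytes: K' = 55 00 00 00 00 00 00.
K' ⊕ ipad = 63 36 36 36 36 36 36; K' ⊕ opad = 09 5c 5c 5c 5c 5c 5c.
Inner hash: sum = 99+54+54+54+54+54+54+185+196+124 = 928 → 03 a0.
Outer hash (recomputed tag): sum = 9+92+92+92+92+92+92+3+160 = 724 → 02 d4.
Recomputed tag = 02d4; claimed = 02d4 → match.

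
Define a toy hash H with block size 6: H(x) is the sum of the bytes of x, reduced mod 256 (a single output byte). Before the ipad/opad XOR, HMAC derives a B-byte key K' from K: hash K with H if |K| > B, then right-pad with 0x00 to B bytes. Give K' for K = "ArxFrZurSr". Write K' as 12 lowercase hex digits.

e90000000000

|K| = 10 > B = 6, so first hash the key.
H(K): sum = 65+114+120+70+114+90+117+114+83+114 = 1001; mod 256 = 233 → e9.
Zero-pad H(K) = e9 to 6 bytes: K' = e9 00 00 00 00 00.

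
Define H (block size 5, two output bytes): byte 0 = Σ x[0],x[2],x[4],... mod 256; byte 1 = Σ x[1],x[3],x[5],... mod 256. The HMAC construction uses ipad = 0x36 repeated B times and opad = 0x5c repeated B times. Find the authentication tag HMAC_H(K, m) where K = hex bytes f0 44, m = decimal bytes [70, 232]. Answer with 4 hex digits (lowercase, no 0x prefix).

528e

Key hex bytes f0 44 is 2 bytes ≤ B = 5; zero-pad to 5 bytes: K' = f0 44 00 00 00.
K' ⊕ ipad = c6 72 36 36 36.  K' ⊕ opad = ac 18 5c 5c 5c.
Inner input = (K'⊕ipad) ∥ m = c6 72 36 36 36 ∥ 46 e8.
Inner hash: even-index sum = 538 mod 256 = 26; odd-index sum = 238 mod 256 = 238 → 1a ee.
Outer input = (K'⊕opad) ∥ inner = ac 18 5c 5c 5c ∥ 1a ee.
Outer hash (tag): even-index sum = 594 mod 256 = 82; odd-index sum = 142 mod 256 = 142 → 52 8e.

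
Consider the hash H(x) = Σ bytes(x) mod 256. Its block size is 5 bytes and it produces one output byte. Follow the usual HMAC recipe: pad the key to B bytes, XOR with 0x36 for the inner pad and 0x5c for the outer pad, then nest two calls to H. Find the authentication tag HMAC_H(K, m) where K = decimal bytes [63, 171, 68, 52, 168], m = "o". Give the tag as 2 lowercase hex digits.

f5

Key decimal bytes [63, 171, 68, 52, 168] = 3f ab 44 34 a8 is exactly B = 5 bytes: K' = 3f ab 44 34 a8.
K' ⊕ ipad = 09 9d 72 02 9e.  K' ⊕ opad = 63 f7 18 68 f4.
Inner input = (K'⊕ipad) ∥ m = 09 9d 72 02 9e ∥ 6f.
Inner hash: sum = 9+157+114+2+158+111 = 551; mod 256 = 39 → 27.
Outer input = (K'⊕opad) ∥ inner = 63 f7 18 68 f4 ∥ 27.
Outer hash (tag): sum = 99+247+24+104+244+39 = 757; mod 256 = 245 → f5.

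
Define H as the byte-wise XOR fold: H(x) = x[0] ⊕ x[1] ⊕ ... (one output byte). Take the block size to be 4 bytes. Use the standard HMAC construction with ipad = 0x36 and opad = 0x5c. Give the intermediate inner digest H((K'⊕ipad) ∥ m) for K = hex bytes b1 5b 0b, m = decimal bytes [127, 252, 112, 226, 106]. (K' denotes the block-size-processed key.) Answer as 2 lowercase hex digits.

9a

Key hex bytes b1 5b 0b is 3 bytes ≤ B = 4; zero-pad to 4 bytes: K' = b1 5b 0b 00.
K' ⊕ ipad = 87 6d 3d 36.
Inner input = 87 6d 3d 36 ∥ 7f fc 70 e2 6a.
Inner hash: XOR 87⊕6d⊕3d⊕36⊕7f⊕fc⊕70⊕e2⊕6a = 9a.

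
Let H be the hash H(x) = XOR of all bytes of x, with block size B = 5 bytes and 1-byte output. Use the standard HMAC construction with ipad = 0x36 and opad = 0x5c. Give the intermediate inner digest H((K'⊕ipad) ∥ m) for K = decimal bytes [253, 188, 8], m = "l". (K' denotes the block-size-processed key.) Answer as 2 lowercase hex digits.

13

Key decimal bytes [253, 188, 8] = fd bc 08 is 3 bytes ≤ B = 5; zero-pad to 5 bytes: K' = fd bc 08 00 00.
K' ⊕ ipad = cb 8a 3e 36 36.
Inner input = cb 8a 3e 36 36 ∥ 6c.
Inner hash: XOR cb⊕8a⊕3e⊕36⊕36⊕6c = 13.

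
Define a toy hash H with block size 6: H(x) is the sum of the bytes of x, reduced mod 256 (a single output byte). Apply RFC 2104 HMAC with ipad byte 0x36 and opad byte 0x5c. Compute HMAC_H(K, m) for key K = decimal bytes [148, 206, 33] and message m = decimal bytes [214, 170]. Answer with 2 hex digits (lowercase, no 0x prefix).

Key decimal bytes [148, 206, 33] = 94 ce 21 is 3 bytes ≤ B = 6; zero-pad to 6 bytes: K' = 94 ce 21 00 00 00.
K' ⊕ ipad = a2 f8 17 36 36 36.  K' ⊕ opad = c8 92 7d 5c 5c 5c.
Inner input = (K'⊕ipad) ∥ m = a2 f8 17 36 36 36 ∥ d6 aa.
Inner hash: sum = 162+248+23+54+54+54+214+170 = 979; mod 256 = 211 → d3.
Outer input = (K'⊕opad) ∥ inner = c8 92 7d 5c 5c 5c ∥ d3.
Outer hash (tag): sum = 200+146+125+92+92+92+211 = 958; mod 256 = 190 → be.

be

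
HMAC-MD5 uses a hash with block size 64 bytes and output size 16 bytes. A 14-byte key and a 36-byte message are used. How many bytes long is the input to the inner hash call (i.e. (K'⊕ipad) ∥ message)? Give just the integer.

Key is 14 ≤ 64 bytes, zero-padded: |K'| = 64.
Inner input = (K'⊕ipad) ∥ m → 64 + 36 = 100 bytes.

100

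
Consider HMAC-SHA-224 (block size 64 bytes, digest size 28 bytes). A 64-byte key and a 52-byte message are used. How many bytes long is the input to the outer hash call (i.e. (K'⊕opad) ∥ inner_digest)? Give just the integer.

92

Key is 64 ≤ 64 bytes, zero-padded: |K'| = 64.
Outer input = (K'⊕opad) ∥ H(inner) → 64 + 28 = 92 bytes.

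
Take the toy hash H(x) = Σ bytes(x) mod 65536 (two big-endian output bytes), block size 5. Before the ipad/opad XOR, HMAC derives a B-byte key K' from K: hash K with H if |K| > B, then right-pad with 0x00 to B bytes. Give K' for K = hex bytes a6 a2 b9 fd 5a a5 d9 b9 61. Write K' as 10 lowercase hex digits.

|K| = 9 > B = 5, so first hash the key.
H(K): sum = 166+162+185+253+90+165+217+185+97 = 1520 → 05 f0.
Zero-pad H(K) = 05 f0 to 5 bytes: K' = 05 f0 00 00 00.

05f0000000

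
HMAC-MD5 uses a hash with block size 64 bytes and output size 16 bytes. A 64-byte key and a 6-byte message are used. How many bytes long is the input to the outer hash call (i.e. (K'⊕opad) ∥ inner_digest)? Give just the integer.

80

Key is 64 ≤ 64 bytes, zero-padded: |K'| = 64.
Outer input = (K'⊕opad) ∥ H(inner) → 64 + 16 = 80 bytes.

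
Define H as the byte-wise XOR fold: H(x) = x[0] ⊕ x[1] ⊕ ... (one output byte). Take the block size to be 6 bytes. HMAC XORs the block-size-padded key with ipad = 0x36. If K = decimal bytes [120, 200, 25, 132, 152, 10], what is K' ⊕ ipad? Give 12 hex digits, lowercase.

Key decimal bytes [120, 200, 25, 132, 152, 10] = 78 c8 19 84 98 0a is exactly B = 6 bytes: K' = 78 c8 19 84 98 0a.
XOR each byte with 0x36: 78⊕36=4e, c8⊕36=fe, 19⊕36=2f, 84⊕36=b2, 98⊕36=ae, 0a⊕36=3c.

4efe2fb2ae3c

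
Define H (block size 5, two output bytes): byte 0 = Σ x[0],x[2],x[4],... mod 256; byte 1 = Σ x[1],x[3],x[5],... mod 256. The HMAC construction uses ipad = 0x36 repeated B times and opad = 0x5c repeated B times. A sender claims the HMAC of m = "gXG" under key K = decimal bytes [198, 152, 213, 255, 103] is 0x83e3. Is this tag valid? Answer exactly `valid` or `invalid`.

valid

Key decimal bytes [198, 152, 213, 255, 103] = c6 98 d5 ff 67 is exactly B = 5 bytes: K' = c6 98 d5 ff 67.
K' ⊕ ipad = f0 ae e3 c9 51; K' ⊕ opad = 9a c4 89 a3 3b.
Inner hash: even-index sum = 636 mod 256 = 124; odd-index sum = 549 mod 256 = 37 → 7c 25.
Outer hash (recomputed tag): even-index sum = 387 mod 256 = 131; odd-index sum = 483 mod 256 = 227 → 83 e3.
Recomputed tag = 83e3; claimed = 83e3 → match.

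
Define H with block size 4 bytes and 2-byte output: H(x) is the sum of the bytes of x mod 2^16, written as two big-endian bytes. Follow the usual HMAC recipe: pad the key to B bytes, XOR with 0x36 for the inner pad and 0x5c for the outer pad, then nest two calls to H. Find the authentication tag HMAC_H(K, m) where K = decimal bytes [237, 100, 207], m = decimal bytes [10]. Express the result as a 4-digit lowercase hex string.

Key decimal bytes [237, 100, 207] = ed 64 cf is 3 bytes ≤ B = 4; zero-pad to 4 bytes: K' = ed 64 cf 00.
K' ⊕ ipad = db 52 f9 36.  K' ⊕ opad = b1 38 93 5c.
Inner input = (K'⊕ipad) ∥ m = db 52 f9 36 ∥ 0a.
Inner hash: sum = 219+82+249+54+10 = 614 → 02 66.
Outer input = (K'⊕opad) ∥ inner = b1 38 93 5c ∥ 02 66.
Outer hash (tag): sum = 177+56+147+92+2+102 = 576 → 02 40.

0240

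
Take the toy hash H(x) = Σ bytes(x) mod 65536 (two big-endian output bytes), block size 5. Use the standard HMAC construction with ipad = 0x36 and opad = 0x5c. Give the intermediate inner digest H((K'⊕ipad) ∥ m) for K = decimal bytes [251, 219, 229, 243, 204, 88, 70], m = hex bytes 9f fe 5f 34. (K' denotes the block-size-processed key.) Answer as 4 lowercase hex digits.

Key decimal bytes [251, 219, 229, 243, 204, 88, 70] = fb db e5 f3 cc 58 46 is 7 bytes > B = 5, so hash it first: H(key) = 05 18, then zero-pad to 5 bytes: K' = 05 18 00 00 00.
K' ⊕ ipad = 33 2e 36 36 36.
Inner input = 33 2e 36 36 36 ∥ 9f fe 5f 34.
Inner hash: sum = 51+46+54+54+54+159+254+95+52 = 819 → 03 33.

0333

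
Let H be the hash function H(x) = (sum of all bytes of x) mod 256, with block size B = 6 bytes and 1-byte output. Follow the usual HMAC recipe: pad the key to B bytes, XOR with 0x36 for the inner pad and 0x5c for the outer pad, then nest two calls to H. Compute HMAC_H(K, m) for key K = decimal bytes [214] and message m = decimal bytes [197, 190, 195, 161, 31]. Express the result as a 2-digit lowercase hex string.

Key decimal bytes [214] = d6 is 1 byte ≤ B = 6; zero-pad to 6 bytes: K' = d6 00 00 00 00 00.
K' ⊕ ipad = e0 36 36 36 36 36.  K' ⊕ opad = 8a 5c 5c 5c 5c 5c.
Inner input = (K'⊕ipad) ∥ m = e0 36 36 36 36 36 ∥ c5 be c3 a1 1f.
Inner hash: sum = 224+54+54+54+54+54+197+190+195+161+31 = 1268; mod 256 = 244 → f4.
Outer input = (K'⊕opad) ∥ inner = 8a 5c 5c 5c 5c 5c ∥ f4.
Outer hash (tag): sum = 138+92+92+92+92+92+244 = 842; mod 256 = 74 → 4a.

4a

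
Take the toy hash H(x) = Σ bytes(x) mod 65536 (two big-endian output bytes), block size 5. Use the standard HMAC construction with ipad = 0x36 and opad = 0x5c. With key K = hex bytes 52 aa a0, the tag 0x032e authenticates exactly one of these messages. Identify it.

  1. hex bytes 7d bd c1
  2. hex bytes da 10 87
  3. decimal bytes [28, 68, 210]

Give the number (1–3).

Key hex bytes 52 aa a0 is 3 bytes ≤ B = 5; zero-pad to 5 bytes: K' = 52 aa a0 00 00.
K' ⊕ ipad = 64 9c 96 36 36; K' ⊕ opad = 0e f6 fc 5c 5c.
m1: inner = H(64 9c 96 36 36 7d bd c1) = 03 fd; tag = H(0e f6 fc 5c 5c 03 fd) = 03b8
m2: inner = H(64 9c 96 36 36 da 10 87) = 03 73; tag = H(0e f6 fc 5c 5c 03 73) = 032e ← matches
m3: inner = H(64 9c 96 36 36 1c 44 d2) = 03 34; tag = H(0e f6 fc 5c 5c 03 34) = 02ef

2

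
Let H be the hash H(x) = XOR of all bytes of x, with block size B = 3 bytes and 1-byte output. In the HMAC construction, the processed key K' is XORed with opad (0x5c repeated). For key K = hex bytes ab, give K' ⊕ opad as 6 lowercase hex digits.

Key hex bytes ab is 1 byte ≤ B = 3; zero-pad to 3 bytes: K' = ab 00 00.
XOR each byte with 0x5c: ab⊕5c=f7, 00⊕5c=5c, 00⊕5c=5c.

f75c5c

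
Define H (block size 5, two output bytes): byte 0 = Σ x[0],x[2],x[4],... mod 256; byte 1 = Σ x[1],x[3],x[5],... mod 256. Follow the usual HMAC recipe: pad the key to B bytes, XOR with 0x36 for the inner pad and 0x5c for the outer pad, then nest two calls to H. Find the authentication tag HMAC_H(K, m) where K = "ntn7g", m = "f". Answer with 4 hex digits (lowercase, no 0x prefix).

4894

Key "ntn7g" = 6e 74 6e 37 67 is exactly B = 5 bytes: K' = 6e 74 6e 37 67.
K' ⊕ ipad = 58 42 58 01 51.  K' ⊕ opad = 32 28 32 6b 3b.
Inner input = (K'⊕ipad) ∥ m = 58 42 58 01 51 ∥ 66.
Inner hash: even-index sum = 257 mod 256 = 1; odd-index sum = 169 mod 256 = 169 → 01 a9.
Outer input = (K'⊕opad) ∥ inner = 32 28 32 6b 3b ∥ 01 a9.
Outer hash (tag): even-index sum = 328 mod 256 = 72; odd-index sum = 148 mod 256 = 148 → 48 94.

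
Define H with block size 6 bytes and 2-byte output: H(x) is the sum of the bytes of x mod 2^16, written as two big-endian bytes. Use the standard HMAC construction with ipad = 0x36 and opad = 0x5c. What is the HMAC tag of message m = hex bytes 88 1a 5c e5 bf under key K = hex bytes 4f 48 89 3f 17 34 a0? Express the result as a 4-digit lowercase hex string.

Key hex bytes 4f 48 89 3f 17 34 a0 is 7 bytes > B = 6, so hash it first: H(key) = 02 4a, then zero-pad to 6 bytes: K' = 02 4a 00 00 00 00.
K' ⊕ ipad = 34 7c 36 36 36 36.  K' ⊕ opad = 5e 16 5c 5c 5c 5c.
Inner input = (K'⊕ipad) ∥ m = 34 7c 36 36 36 36 ∥ 88 1a 5c e5 bf.
Inner hash: sum = 52+124+54+54+54+54+136+26+92+229+191 = 1066 → 04 2a.
Outer input = (K'⊕opad) ∥ inner = 5e 16 5c 5c 5c 5c ∥ 04 2a.
Outer hash (tag): sum = 94+22+92+92+92+92+4+42 = 530 → 02 12.

0212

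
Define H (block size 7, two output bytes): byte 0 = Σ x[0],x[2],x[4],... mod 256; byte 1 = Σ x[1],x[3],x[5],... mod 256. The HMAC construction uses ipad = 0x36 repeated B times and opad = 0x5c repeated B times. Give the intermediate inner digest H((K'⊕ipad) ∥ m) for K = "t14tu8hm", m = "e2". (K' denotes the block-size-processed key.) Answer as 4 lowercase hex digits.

874d

Key "t14tu8hm" = 74 31 34 74 75 38 68 6d is 8 bytes > B = 7, so hash it first: H(key) = 85 4a, then zero-pad to 7 bytes: K' = 85 4a 00 00 00 00 00.
K' ⊕ ipad = b3 7c 36 36 36 36 36.
Inner input = b3 7c 36 36 36 36 36 ∥ 65 32.
Inner hash: even-index sum = 391 mod 256 = 135; odd-index sum = 333 mod 256 = 77 → 87 4d.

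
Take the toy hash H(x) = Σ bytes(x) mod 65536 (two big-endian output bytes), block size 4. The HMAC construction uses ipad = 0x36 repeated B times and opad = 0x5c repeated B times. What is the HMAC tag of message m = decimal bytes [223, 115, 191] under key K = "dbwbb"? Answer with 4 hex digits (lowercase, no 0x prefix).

025d

Key "dbwbb" = 64 62 77 62 62 is 5 bytes > B = 4, so hash it first: H(key) = 02 01, then zero-pad to 4 bytes: K' = 02 01 00 00.
K' ⊕ ipad = 34 37 36 36.  K' ⊕ opad = 5e 5d 5c 5c.
Inner input = (K'⊕ipad) ∥ m = 34 37 36 36 ∥ df 73 bf.
Inner hash: sum = 52+55+54+54+223+115+191 = 744 → 02 e8.
Outer input = (K'⊕opad) ∥ inner = 5e 5d 5c 5c ∥ 02 e8.
Outer hash (tag): sum = 94+93+92+92+2+232 = 605 → 02 5d.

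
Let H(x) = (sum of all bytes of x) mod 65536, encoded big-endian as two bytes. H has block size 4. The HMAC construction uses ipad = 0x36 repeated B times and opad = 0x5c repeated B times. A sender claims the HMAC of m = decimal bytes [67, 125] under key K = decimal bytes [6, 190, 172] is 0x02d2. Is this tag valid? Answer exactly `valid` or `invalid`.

valid

Key decimal bytes [6, 190, 172] = 06 be ac is 3 bytes ≤ B = 4; zero-pad to 4 bytes: K' = 06 be ac 00.
K' ⊕ ipad = 30 88 9a 36; K' ⊕ opad = 5a e2 f0 5c.
Inner hash: sum = 48+136+154+54+67+125 = 584 → 02 48.
Outer hash (recomputed tag): sum = 90+226+240+92+2+72 = 722 → 02 d2.
Recomputed tag = 02d2; claimed = 02d2 → match.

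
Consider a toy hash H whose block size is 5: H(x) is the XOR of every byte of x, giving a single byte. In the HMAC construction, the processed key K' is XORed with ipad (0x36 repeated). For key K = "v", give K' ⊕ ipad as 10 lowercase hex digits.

Key "v" = 76 is 1 byte ≤ B = 5; zero-pad to 5 bytes: K' = 76 00 00 00 00.
XOR each byte with 0x36: 76⊕36=40, 00⊕36=36, 00⊕36=36, 00⊕36=36, 00⊕36=36.

4036363636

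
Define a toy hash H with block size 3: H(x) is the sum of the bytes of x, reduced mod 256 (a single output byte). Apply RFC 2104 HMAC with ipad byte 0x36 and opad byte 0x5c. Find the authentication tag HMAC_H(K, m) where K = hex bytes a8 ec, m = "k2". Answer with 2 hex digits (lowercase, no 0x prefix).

4b

Key hex bytes a8 ec is 2 bytes ≤ B = 3; zero-pad to 3 bytes: K' = a8 ec 00.
K' ⊕ ipad = 9e da 36.  K' ⊕ opad = f4 b0 5c.
Inner input = (K'⊕ipad) ∥ m = 9e da 36 ∥ 6b 32.
Inner hash: sum = 158+218+54+107+50 = 587; mod 256 = 75 → 4b.
Outer input = (K'⊕opad) ∥ inner = f4 b0 5c ∥ 4b.
Outer hash (tag): sum = 244+176+92+75 = 587; mod 256 = 75 → 4b.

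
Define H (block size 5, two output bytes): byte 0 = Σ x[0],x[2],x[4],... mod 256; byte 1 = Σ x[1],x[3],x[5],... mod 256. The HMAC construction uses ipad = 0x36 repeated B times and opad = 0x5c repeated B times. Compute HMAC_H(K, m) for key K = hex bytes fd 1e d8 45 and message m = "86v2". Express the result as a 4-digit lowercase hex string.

cab2

Key hex bytes fd 1e d8 45 is 4 bytes ≤ B = 5; zero-pad to 5 bytes: K' = fd 1e d8 45 00.
K' ⊕ ipad = cb 28 ee 73 36.  K' ⊕ opad = a1 42 84 19 5c.
Inner input = (K'⊕ipad) ∥ m = cb 28 ee 73 36 ∥ 38 36 76 32.
Inner hash: even-index sum = 599 mod 256 = 87; odd-index sum = 329 mod 256 = 73 → 57 49.
Outer input = (K'⊕opad) ∥ inner = a1 42 84 19 5c ∥ 57 49.
Outer hash (tag): even-index sum = 458 mod 256 = 202; odd-index sum = 178 mod 256 = 178 → ca b2.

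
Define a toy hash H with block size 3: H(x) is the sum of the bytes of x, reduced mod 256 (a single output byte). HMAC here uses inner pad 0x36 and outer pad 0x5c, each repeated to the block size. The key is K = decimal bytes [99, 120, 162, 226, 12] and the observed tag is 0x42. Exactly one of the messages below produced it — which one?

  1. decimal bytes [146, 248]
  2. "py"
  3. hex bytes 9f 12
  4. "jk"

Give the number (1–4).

Key decimal bytes [99, 120, 162, 226, 12] = 63 78 a2 e2 0c is 5 bytes > B = 3, so hash it first: H(key) = 6b, then zero-pad to 3 bytes: K' = 6b 00 00.
K' ⊕ ipad = 5d 36 36; K' ⊕ opad = 37 5c 5c.
m1: inner = H(5d 36 36 92 f8) = 53; tag = H(37 5c 5c 53) = 42 ← matches
m2: inner = H(5d 36 36 70 79) = b2; tag = H(37 5c 5c b2) = a1
m3: inner = H(5d 36 36 9f 12) = 7a; tag = H(37 5c 5c 7a) = 69
m4: inner = H(5d 36 36 6a 6b) = 9e; tag = H(37 5c 5c 9e) = 8d

1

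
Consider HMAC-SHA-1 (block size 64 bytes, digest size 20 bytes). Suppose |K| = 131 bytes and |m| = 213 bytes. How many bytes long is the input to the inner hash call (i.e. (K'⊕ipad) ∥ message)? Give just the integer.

277

Key is 131 > 64 bytes, so it is hashed to 20 bytes then zero-padded to 64: |K'| = 64.
Inner input = (K'⊕ipad) ∥ m → 64 + 213 = 277 bytes.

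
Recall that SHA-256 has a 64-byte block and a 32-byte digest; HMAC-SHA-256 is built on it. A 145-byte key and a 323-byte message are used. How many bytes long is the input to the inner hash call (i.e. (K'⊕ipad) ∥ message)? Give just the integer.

Key is 145 > 64 bytes, so it is hashed to 32 bytes then zero-padded to 64: |K'| = 64.
Inner input = (K'⊕ipad) ∥ m → 64 + 323 = 387 bytes.

387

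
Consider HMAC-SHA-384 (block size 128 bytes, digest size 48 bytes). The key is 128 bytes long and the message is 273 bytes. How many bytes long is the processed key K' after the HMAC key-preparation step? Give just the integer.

128

Key is 128 ≤ 128 bytes, zero-padded: |K'| = 128.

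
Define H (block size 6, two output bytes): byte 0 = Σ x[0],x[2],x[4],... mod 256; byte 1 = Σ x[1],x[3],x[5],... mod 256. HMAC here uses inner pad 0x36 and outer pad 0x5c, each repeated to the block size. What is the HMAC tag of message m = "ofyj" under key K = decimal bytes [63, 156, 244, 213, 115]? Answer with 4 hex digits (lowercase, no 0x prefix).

Key decimal bytes [63, 156, 244, 213, 115] = 3f 9c f4 d5 73 is 5 bytes ≤ B = 6; zero-pad to 6 bytes: K' = 3f 9c f4 d5 73 00.
K' ⊕ ipad = 09 aa c2 e3 45 36.  K' ⊕ opad = 63 c0 a8 89 2f 5c.
Inner input = (K'⊕ipad) ∥ m = 09 aa c2 e3 45 36 ∥ 6f 66 79 6a.
Inner hash: even-index sum = 504 mod 256 = 248; odd-index sum = 659 mod 256 = 147 → f8 93.
Outer input = (K'⊕opad) ∥ inner = 63 c0 a8 89 2f 5c ∥ f8 93.
Outer hash (tag): even-index sum = 562 mod 256 = 50; odd-index sum = 568 mod 256 = 56 → 32 38.

3238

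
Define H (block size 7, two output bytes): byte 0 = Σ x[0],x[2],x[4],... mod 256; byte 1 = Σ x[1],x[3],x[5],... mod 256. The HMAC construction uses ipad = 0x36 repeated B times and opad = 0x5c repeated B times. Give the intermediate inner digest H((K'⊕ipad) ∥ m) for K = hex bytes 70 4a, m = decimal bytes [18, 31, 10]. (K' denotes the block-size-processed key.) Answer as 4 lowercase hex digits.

0704

Key hex bytes 70 4a is 2 bytes ≤ B = 7; zero-pad to 7 bytes: K' = 70 4a 00 00 00 00 00.
K' ⊕ ipad = 46 7c 36 36 36 36 36.
Inner input = 46 7c 36 36 36 36 36 ∥ 12 1f 0a.
Inner hash: even-index sum = 263 mod 256 = 7; odd-index sum = 260 mod 256 = 4 → 07 04.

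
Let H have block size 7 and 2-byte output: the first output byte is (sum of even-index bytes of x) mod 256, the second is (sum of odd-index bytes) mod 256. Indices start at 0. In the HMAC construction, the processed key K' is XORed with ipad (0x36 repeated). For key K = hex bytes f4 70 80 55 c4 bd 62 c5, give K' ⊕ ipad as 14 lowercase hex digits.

ac713636363636

Key hex bytes f4 70 80 55 c4 bd 62 c5 is 8 bytes > B = 7, so hash it first: H(key) = 9a 47, then zero-pad to 7 bytes: K' = 9a 47 00 00 00 00 00.
XOR each byte with 0x36: 9a⊕36=ac, 47⊕36=71, 00⊕36=36, 00⊕36=36, 00⊕36=36, 00⊕36=36, 00⊕36=36.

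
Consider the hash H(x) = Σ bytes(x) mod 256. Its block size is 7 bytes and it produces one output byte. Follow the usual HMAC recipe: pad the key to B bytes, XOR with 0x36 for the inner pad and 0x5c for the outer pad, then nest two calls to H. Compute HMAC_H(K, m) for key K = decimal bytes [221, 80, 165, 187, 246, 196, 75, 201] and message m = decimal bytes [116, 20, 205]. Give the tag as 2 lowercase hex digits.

Key decimal bytes [221, 80, 165, 187, 246, 196, 75, 201] = dd 50 a5 bb f6 c4 4b c9 is 8 bytes > B = 7, so hash it first: H(key) = 5b, then zero-pad to 7 bytes: K' = 5b 00 00 00 00 00 00.
K' ⊕ ipad = 6d 36 36 36 36 36 36.  K' ⊕ opad = 07 5c 5c 5c 5c 5c 5c.
Inner input = (K'⊕ipad) ∥ m = 6d 36 36 36 36 36 36 ∥ 74 14 cd.
Inner hash: sum = 109+54+54+54+54+54+54+116+20+205 = 774; mod 256 = 6 → 06.
Outer input = (K'⊕opad) ∥ inner = 07 5c 5c 5c 5c 5c 5c ∥ 06.
Outer hash (tag): sum = 7+92+92+92+92+92+92+6 = 565; mod 256 = 53 → 35.

35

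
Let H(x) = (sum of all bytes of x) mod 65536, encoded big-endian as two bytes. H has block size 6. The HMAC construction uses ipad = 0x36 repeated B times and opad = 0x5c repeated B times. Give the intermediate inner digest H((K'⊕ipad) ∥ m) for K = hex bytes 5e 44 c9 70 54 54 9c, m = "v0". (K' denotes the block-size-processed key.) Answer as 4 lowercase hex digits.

01dc

Key hex bytes 5e 44 c9 70 54 54 9c is 7 bytes > B = 6, so hash it first: H(key) = 03 1f, then zero-pad to 6 bytes: K' = 03 1f 00 00 00 00.
K' ⊕ ipad = 35 29 36 36 36 36.
Inner input = 35 29 36 36 36 36 ∥ 76 30.
Inner hash: sum = 53+41+54+54+54+54+118+48 = 476 → 01 dc.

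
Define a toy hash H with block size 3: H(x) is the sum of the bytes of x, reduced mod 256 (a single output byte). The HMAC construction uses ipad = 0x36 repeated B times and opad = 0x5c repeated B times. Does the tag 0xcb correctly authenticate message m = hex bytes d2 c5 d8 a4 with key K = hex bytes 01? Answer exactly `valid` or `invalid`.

valid

Key hex bytes 01 is 1 byte ≤ B = 3; zero-pad to 3 bytes: K' = 01 00 00.
K' ⊕ ipad = 37 36 36; K' ⊕ opad = 5d 5c 5c.
Inner hash: sum = 55+54+54+210+197+216+164 = 950; mod 256 = 182 → b6.
Outer hash (recomputed tag): sum = 93+92+92+182 = 459; mod 256 = 203 → cb.
Recomputed tag = cb; claimed = cb → match.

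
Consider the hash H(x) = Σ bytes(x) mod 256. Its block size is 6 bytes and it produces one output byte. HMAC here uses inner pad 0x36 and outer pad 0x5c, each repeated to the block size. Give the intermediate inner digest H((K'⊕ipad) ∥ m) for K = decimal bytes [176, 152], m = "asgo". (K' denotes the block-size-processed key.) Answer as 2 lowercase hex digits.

Key decimal bytes [176, 152] = b0 98 is 2 bytes ≤ B = 6; zero-pad to 6 bytes: K' = b0 98 00 00 00 00.
K' ⊕ ipad = 86 ae 36 36 36 36.
Inner input = 86 ae 36 36 36 36 ∥ 61 73 67 6f.
Inner hash: sum = 134+174+54+54+54+54+97+115+103+111 = 950; mod 256 = 182 → b6.

b6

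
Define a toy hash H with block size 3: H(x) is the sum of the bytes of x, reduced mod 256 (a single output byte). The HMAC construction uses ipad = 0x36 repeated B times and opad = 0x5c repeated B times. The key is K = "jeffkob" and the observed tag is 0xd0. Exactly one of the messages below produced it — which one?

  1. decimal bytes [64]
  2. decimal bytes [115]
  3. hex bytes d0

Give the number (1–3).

1

Key "jeffkob" = 6a 65 66 66 6b 6f 62 is 7 bytes > B = 3, so hash it first: H(key) = d7, then zero-pad to 3 bytes: K' = d7 00 00.
K' ⊕ ipad = e1 36 36; K' ⊕ opad = 8b 5c 5c.
m1: inner = H(e1 36 36 40) = 8d; tag = H(8b 5c 5c 8d) = d0 ← matches
m2: inner = H(e1 36 36 73) = c0; tag = H(8b 5c 5c c0) = 03
m3: inner = H(e1 36 36 d0) = 1d; tag = H(8b 5c 5c 1d) = 60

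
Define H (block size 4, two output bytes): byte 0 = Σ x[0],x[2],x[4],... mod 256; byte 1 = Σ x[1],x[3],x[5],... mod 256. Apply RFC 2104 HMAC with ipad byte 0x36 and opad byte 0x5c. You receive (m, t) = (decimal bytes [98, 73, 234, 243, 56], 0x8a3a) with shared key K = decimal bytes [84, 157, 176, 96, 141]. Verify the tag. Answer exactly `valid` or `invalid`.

valid

Key decimal bytes [84, 157, 176, 96, 141] = 54 9d b0 60 8d is 5 bytes > B = 4, so hash it first: H(key) = 91 fd, then zero-pad to 4 bytes: K' = 91 fd 00 00.
K' ⊕ ipad = a7 cb 36 36; K' ⊕ opad = cd a1 5c 5c.
Inner hash: even-index sum = 609 mod 256 = 97; odd-index sum = 573 mod 256 = 61 → 61 3d.
Outer hash (recomputed tag): even-index sum = 394 mod 256 = 138; odd-index sum = 314 mod 256 = 58 → 8a 3a.
Recomputed tag = 8a3a; claimed = 8a3a → match.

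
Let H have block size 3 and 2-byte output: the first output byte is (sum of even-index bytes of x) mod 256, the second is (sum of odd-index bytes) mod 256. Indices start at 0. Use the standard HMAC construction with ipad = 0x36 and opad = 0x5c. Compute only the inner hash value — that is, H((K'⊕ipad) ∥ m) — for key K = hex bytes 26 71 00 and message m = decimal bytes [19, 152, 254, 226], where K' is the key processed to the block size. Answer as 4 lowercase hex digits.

Key hex bytes 26 71 00 is exactly B = 3 bytes: K' = 26 71 00.
K' ⊕ ipad = 10 47 36.
Inner input = 10 47 36 ∥ 13 98 fe e2.
Inner hash: even-index sum = 448 mod 256 = 192; odd-index sum = 344 mod 256 = 88 → c0 58.

c058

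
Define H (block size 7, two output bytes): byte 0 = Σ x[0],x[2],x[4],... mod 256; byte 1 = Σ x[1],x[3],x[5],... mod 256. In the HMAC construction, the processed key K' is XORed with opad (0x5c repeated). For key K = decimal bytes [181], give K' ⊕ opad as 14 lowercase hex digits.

e95c5c5c5c5c5c

Key decimal bytes [181] = b5 is 1 byte ≤ B = 7; zero-pad to 7 bytes: K' = b5 00 00 00 00 00 00.
XOR each byte with 0x5c: b5⊕5c=e9, 00⊕5c=5c, 00⊕5c=5c, 00⊕5c=5c, 00⊕5c=5c, 00⊕5c=5c, 00⊕5c=5c.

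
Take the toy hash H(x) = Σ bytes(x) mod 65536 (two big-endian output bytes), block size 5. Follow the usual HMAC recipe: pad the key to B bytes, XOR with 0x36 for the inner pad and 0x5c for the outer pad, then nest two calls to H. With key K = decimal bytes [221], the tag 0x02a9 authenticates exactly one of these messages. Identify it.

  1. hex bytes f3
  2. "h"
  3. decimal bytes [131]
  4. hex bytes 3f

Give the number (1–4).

1

Key decimal bytes [221] = dd is 1 byte ≤ B = 5; zero-pad to 5 bytes: K' = dd 00 00 00 00.
K' ⊕ ipad = eb 36 36 36 36; K' ⊕ opad = 81 5c 5c 5c 5c.
m1: inner = H(eb 36 36 36 36 f3) = 02 b6; tag = H(81 5c 5c 5c 5c 02 b6) = 02a9 ← matches
m2: inner = H(eb 36 36 36 36 68) = 02 2b; tag = H(81 5c 5c 5c 5c 02 2b) = 021e
m3: inner = H(eb 36 36 36 36 83) = 02 46; tag = H(81 5c 5c 5c 5c 02 46) = 0239
m4: inner = H(eb 36 36 36 36 3f) = 02 02; tag = H(81 5c 5c 5c 5c 02 02) = 01f5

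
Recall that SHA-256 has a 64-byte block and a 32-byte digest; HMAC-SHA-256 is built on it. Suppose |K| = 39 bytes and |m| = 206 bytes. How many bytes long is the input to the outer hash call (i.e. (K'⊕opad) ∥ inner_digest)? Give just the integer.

Key is 39 ≤ 64 bytes, zero-padded: |K'| = 64.
Outer input = (K'⊕opad) ∥ H(inner) → 64 + 32 = 96 bytes.

96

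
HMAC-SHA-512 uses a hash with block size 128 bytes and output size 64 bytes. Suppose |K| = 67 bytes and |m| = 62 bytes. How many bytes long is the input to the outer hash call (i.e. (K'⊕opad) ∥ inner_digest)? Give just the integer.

192

Key is 67 ≤ 128 bytes, zero-padded: |K'| = 128.
Outer input = (K'⊕opad) ∥ H(inner) → 128 + 64 = 192 bytes.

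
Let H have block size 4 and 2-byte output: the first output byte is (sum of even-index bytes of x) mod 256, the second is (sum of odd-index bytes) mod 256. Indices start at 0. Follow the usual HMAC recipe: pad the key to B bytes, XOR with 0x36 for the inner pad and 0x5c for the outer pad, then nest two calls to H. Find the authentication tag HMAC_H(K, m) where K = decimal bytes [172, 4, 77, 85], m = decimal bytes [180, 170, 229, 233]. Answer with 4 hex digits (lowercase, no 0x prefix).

Key decimal bytes [172, 4, 77, 85] = ac 04 4d 55 is exactly B = 4 bytes: K' = ac 04 4d 55.
K' ⊕ ipad = 9a 32 7b 63.  K' ⊕ opad = f0 58 11 09.
Inner input = (K'⊕ipad) ∥ m = 9a 32 7b 63 ∥ b4 aa e5 e9.
Inner hash: even-index sum = 686 mod 256 = 174; odd-index sum = 552 mod 256 = 40 → ae 28.
Outer input = (K'⊕opad) ∥ inner = f0 58 11 09 ∥ ae 28.
Outer hash (tag): even-index sum = 431 mod 256 = 175; odd-index sum = 137 mod 256 = 137 → af 89.

af89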